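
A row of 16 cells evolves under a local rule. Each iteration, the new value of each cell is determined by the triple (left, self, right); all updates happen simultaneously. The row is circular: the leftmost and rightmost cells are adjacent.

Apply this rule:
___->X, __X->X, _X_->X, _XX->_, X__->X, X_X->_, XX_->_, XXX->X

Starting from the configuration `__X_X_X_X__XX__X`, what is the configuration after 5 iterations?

XXX_X_X_XXX__XXX
XX__X_X__X_XX_XX
X_XXX_XXXX_____X
___X___XX_XXXXX_
XXXXXXX____XXX_X

XXXXXXX____XXX_X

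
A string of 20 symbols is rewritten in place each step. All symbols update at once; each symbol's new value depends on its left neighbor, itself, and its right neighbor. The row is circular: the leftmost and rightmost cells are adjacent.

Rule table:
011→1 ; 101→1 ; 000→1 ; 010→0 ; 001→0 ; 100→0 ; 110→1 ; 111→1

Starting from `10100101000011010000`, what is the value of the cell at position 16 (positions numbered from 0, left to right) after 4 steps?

01000010011011100110
00011000011111100110
11011011011111100110
11111111111111100111
position 16 holds 0

0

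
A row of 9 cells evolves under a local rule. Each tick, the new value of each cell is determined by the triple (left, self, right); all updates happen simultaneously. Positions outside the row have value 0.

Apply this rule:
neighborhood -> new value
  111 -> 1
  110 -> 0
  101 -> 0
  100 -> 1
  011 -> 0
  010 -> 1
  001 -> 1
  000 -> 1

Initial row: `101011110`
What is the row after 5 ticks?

101001101
101110001
100101111
111100110
011011001

011011001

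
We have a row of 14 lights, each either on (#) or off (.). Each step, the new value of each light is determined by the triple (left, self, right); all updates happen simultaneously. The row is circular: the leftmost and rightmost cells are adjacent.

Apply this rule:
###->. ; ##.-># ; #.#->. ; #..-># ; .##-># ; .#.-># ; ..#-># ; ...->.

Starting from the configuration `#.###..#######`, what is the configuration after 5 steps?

step 1: #.#.####......
step 2: #.#.#..##....#
step 3: #.#.######..##
step 4: #.#.#....####.
step 5: #.#.##..##..#.

#.#.##..##..#.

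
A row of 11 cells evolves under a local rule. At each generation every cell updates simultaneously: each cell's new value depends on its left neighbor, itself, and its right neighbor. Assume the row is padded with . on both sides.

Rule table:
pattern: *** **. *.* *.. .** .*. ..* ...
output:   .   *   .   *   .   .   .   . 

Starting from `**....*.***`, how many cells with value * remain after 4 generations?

.**.......*
..**.......
...**......
....**.....
count of *: 2

2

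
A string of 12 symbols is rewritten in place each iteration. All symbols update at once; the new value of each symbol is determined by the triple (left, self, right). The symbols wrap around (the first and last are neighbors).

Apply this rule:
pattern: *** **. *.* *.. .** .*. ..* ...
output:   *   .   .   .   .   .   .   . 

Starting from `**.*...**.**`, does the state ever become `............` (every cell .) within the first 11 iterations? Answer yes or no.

*..........*
............
all cells are . at iteration 2

yes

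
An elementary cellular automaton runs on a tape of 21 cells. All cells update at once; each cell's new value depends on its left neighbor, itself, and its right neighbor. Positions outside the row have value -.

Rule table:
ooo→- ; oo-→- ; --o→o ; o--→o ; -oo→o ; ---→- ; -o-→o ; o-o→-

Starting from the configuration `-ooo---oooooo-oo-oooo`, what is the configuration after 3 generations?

o-o---o-oo--oo-----o-

generation 1: oo--o-oo------o--o---
generation 2: o-ooo-o-o----oooooo--
generation 3: o-o---o-oo--oo-----o-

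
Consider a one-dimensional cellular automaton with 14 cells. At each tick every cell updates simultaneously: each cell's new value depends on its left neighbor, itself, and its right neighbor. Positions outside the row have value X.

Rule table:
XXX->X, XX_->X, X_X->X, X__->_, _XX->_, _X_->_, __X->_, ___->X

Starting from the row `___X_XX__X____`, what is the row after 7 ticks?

XXXXX_X_X___XX

tick 1: _X__X_X____XX_
tick 2: X____X__XX__XX
tick 3: X_XX_____X___X
tick 4: XX_X_XXX___X__
tick 5: XXX_X_XX_X____
tick 6: XXXX_X_XX__XX_
tick 7: XXXXX_X_X___XX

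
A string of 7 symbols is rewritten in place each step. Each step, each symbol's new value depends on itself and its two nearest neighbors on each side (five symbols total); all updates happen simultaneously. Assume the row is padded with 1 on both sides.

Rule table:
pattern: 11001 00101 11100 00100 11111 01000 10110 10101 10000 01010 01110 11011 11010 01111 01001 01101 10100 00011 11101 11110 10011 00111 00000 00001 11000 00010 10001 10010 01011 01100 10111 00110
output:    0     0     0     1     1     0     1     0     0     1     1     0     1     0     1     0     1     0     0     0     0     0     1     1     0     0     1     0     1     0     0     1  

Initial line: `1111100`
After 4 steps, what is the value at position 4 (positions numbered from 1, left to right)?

1110000
1000010
0001001
0101100
position 4 holds 1

1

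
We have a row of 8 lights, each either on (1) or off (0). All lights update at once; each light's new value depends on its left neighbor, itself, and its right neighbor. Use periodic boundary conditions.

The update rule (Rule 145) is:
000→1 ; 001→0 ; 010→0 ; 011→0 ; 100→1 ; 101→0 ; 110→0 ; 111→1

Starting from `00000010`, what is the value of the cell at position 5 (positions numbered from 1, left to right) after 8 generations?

0

11111001
11110100
01100010
00011001
11000100
00110010
10001001
01100100
position 5 holds 0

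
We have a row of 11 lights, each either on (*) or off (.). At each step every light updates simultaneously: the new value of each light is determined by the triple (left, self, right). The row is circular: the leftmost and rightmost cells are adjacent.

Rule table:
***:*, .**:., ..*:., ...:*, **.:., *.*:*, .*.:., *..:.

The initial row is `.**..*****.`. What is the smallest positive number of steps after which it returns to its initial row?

4

step 1: ......***..
step 2: *****..*..*
step 3: ****.......
step 4: .**..*****.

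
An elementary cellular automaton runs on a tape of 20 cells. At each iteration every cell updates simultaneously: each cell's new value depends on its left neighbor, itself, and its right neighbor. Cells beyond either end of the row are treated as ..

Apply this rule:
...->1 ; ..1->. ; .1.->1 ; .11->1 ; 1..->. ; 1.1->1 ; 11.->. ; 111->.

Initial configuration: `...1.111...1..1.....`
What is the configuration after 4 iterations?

1....111...11.1.1.1.

11.111...1.1..1.1111
1.11...1.111..111...
111..1.111....1...11
1....111...11.1.1.1.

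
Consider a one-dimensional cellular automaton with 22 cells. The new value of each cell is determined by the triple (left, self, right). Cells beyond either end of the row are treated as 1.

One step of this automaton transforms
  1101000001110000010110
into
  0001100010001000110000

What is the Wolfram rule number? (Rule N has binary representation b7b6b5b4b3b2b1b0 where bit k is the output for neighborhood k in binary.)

22

position 0: 111 → 0  (bit 7 = 0)
position 1: 110 → 0  (bit 6 = 0)
position 2: 101 → 0  (bit 5 = 0)
position 4: 100 → 1  (bit 4 = 1)
position 9: 011 → 0  (bit 3 = 0)
position 3: 010 → 1  (bit 2 = 1)
position 8: 001 → 1  (bit 1 = 1)
position 5: 000 → 0  (bit 0 = 0)
bits b7..b0 = 00010110 = 22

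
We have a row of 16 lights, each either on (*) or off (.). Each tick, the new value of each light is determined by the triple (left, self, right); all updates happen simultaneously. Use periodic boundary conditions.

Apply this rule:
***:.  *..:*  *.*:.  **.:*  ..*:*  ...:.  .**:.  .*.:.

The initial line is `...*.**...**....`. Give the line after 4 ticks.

..*...**.*.**...
.*.*.*.*....**..
*.......*..*.**.
.*.....*.**...*.

.*.....*.**...*.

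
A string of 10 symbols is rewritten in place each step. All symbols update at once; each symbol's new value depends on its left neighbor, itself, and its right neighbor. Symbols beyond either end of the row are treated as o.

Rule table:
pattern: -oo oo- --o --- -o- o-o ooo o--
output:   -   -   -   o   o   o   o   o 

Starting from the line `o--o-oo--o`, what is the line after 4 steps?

o-ooo--o--

-o-oo--o--
ooo--o-oo-
oo-o-oo--o
o-ooo--o--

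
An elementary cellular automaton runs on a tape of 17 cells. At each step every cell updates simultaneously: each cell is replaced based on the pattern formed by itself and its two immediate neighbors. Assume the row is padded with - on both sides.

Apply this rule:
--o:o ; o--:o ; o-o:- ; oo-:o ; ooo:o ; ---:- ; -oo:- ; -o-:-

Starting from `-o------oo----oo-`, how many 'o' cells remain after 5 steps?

8

o-o----o-oo--o-oo
---o--o---ooo---o
--o-oo-o-o-ooo-o-
-o---o------oo--o
o-o-o-o----o-ooo-
count of o: 8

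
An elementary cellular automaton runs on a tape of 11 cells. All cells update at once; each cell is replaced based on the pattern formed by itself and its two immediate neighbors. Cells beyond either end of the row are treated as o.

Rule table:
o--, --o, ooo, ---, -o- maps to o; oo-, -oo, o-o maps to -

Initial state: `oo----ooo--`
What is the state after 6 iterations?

o-oooo-o-oo
---oo--o--o
ooo--ooooo-
oo-oo-ooo--
o------o-oo
-ooooooo--o

-ooooooo--o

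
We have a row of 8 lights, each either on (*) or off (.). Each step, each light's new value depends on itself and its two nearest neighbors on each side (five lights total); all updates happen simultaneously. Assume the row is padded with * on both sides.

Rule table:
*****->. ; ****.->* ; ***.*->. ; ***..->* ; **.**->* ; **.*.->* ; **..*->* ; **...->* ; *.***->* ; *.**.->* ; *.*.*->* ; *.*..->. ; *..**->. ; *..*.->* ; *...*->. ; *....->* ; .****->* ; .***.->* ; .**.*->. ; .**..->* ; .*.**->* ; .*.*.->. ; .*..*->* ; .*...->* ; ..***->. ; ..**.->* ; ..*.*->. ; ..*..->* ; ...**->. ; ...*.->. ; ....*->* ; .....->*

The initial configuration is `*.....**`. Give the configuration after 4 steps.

*****..*
...***..
*...***.
**...*.*

**...*.*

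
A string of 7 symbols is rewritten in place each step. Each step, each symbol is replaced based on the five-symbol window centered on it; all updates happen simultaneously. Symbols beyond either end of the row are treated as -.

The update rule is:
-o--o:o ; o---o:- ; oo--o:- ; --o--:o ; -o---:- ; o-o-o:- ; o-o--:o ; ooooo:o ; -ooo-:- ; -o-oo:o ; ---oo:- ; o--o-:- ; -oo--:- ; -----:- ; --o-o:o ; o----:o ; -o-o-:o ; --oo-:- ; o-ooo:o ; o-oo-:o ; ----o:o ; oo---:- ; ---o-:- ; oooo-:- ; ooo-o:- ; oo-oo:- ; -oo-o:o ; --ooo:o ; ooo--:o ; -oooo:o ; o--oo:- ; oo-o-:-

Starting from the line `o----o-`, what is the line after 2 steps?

o-oo-o-
oooo-o-

oooo-o-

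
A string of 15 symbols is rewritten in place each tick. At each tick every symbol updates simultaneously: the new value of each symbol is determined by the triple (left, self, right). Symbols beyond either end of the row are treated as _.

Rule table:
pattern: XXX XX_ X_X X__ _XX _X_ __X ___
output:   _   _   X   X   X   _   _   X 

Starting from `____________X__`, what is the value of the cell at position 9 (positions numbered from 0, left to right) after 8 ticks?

_

tick 1: XXXXXXXXXXX__XX
tick 2: X__________X_X_
tick 3: _XXXXXXXXX__X_X
tick 4: _X________X__X_
tick 5: __XXXXXXX__X__X
tick 6: X_X______X__X__
tick 7: _X_XXXXX__X__XX
tick 8: __XX____X__X_X_
position 9 holds _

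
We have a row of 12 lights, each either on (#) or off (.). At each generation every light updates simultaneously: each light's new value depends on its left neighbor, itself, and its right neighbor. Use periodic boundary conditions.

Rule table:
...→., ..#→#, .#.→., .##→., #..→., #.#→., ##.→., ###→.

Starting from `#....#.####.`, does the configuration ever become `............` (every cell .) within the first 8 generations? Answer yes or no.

no

....#.......
...#........
..#.........
.#..........
#...........
...........#
..........#.
.........#..
generation 8 is .........#.., still not uniform .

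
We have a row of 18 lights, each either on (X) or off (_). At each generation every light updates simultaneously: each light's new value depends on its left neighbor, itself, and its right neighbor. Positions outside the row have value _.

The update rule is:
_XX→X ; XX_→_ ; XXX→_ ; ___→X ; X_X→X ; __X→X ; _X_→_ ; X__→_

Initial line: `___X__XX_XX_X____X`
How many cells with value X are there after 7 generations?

9

generation 1: XXX__XX_XX_X__XXX_
generation 2: X___XX_XX_X__XX___
generation 3: __XXX_XX_X__XX__XX
generation 4: XXX__XX_X__XX__XX_
generation 5: X___XX_X__XX__XX__
generation 6: __XXX_X__XX__XX__X
generation 7: XXX__X__XX__XX__X_
count of X: 9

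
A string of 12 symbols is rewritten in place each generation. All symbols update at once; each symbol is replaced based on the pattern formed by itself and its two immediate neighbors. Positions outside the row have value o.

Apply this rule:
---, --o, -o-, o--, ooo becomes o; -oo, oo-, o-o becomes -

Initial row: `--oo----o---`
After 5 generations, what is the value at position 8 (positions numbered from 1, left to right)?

-

oo--oooooooo
o-oo-ooooooo
------oooooo
oooooo-ooooo
ooooo---oooo
position 8 holds -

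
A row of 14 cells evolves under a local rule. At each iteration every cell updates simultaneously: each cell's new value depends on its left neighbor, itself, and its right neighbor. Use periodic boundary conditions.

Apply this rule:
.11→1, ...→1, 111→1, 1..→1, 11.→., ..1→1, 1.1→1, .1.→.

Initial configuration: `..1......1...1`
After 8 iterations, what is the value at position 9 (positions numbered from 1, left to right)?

1

11.111111.111.
1.111111.111.1
.111111.111.11
111111.111.11.
11111.111.11.1
1111.111.11.11
111.111.11.111
11.111.11.1111
position 9 holds 1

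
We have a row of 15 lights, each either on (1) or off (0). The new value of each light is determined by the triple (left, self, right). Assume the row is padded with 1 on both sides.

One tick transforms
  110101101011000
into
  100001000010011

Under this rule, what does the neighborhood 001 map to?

At position 14 the neighborhood is 001; the next row has 1 there.

1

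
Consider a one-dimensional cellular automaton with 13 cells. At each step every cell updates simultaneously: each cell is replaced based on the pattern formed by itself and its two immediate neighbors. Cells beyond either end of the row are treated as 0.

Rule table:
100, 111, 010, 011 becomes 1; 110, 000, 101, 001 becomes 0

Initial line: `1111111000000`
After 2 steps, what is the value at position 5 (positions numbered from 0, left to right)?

1111110100000
1111100110000
position 5 holds 0

0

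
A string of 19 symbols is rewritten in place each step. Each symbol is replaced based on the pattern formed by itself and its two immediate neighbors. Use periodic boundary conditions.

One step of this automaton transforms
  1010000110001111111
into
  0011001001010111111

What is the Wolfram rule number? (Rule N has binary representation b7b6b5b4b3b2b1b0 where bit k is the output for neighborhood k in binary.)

position 13: 111 → 1  (bit 7 = 1)
position 0: 110 → 0  (bit 6 = 0)
position 1: 101 → 0  (bit 5 = 0)
position 3: 100 → 1  (bit 4 = 1)
position 7: 011 → 0  (bit 3 = 0)
position 2: 010 → 1  (bit 2 = 1)
position 6: 001 → 1  (bit 1 = 1)
position 4: 000 → 0  (bit 0 = 0)
bits b7..b0 = 10010110 = 150

150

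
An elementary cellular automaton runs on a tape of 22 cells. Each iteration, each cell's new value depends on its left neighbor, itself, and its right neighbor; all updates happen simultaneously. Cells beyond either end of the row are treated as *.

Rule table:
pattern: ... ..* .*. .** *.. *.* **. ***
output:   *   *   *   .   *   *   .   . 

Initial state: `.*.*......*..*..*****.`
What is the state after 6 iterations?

................*****.

iteration 1: ****************.....*
iteration 2: ................*****.
iteration 3: ****************.....*  (repeats iteration 1; period 2)
iteration 6: ................*****.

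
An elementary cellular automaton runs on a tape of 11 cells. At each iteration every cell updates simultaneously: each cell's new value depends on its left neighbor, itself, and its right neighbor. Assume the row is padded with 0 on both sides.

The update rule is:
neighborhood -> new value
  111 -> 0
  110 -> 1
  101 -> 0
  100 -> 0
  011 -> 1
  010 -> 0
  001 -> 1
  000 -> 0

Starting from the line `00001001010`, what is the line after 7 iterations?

iteration 1: 00010010000
iteration 2: 00100100000
iteration 3: 01001000000
iteration 4: 10010000000
iteration 5: 00100000000
iteration 6: 01000000000
iteration 7: 10000000000

10000000000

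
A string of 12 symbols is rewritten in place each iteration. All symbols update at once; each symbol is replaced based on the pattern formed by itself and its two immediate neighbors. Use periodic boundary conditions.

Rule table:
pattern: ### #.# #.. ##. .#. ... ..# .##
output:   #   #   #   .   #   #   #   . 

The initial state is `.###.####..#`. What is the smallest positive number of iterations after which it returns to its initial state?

36

iteration 1: #.#.#.##.###
iteration 2: .#####..#.##
iteration 3: #.###.####..
iteration 4: ##.#.#.##.##
iteration 5: #.#####..#.#
iteration 6: .#.###.####.
iteration 7: ###.#.#.##.#
iteration 8: ##.#####..#.
iteration 9: ..#.###.####
iteration 10: ####.#.#.##.
iteration 11: .##.#####..#
iteration 12: #..#.###.###
iteration 13: .####.#.#.##
iteration 14: #.##.#####..
iteration 15: ##..#.###.##
iteration 16: #.####.#.#.#
iteration 17: .#.##.#####.
iteration 18: ###..#.###.#
iteration 19: ##.####.#.#.
iteration 20: ..#.##.#####
iteration 21: ####..#.###.
iteration 22: .##.####.#.#
iteration 23: #..#.##.####
iteration 24: .####..#.###
iteration 25: #.##.####.#.
iteration 26: ##..#.##.###
iteration 27: #.####..#.##
iteration 28: .#.##.####.#
iteration 29: ###..#.##.##
iteration 30: ##.####..#.#
iteration 31: #.#.##.####.
iteration 32: ####..#.##.#
iteration 33: ###.####..#.
iteration 34: .#.#.##.####
iteration 35: #####..#.##.
iteration 36: .###.####..#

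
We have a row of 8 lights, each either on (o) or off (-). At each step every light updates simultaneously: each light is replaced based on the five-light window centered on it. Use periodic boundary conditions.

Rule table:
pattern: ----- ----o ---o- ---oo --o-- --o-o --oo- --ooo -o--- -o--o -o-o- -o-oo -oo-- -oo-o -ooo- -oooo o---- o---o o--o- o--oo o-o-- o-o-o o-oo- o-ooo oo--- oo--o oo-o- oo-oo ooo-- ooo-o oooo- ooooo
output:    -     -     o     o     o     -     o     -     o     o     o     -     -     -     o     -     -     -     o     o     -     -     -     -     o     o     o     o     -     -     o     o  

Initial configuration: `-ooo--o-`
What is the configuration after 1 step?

o-o-oooo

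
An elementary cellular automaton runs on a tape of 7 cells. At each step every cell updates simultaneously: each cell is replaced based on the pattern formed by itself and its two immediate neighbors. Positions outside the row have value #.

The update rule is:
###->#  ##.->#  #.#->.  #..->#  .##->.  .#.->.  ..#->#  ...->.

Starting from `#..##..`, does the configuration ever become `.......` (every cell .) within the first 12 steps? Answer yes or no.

no

###.###
###..##
#####.#
#####..
#######
#######  (fixed point — unchanged through step 12)
step 12 is #######, still not uniform .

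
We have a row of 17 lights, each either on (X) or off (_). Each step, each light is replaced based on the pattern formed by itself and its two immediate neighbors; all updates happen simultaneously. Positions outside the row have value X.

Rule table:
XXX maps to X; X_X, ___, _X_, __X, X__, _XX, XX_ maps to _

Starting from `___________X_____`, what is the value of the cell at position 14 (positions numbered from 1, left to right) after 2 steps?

_

_________________
_________________
position 14 holds _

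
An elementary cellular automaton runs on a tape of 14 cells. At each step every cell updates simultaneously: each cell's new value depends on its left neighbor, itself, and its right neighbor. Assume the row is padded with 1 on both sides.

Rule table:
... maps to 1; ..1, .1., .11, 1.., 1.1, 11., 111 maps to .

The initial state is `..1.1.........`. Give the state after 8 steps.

.1111.........

step 1: ......1111111.
step 2: .1111.........
step 3: ......1111111.  (repeats step 1; period 2)
step 8: .1111.........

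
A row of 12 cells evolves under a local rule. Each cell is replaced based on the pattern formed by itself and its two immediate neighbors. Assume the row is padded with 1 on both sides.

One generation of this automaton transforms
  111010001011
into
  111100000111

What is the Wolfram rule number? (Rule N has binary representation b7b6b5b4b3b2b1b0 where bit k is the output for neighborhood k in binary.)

232

position 0: 111 → 1  (bit 7 = 1)
position 2: 110 → 1  (bit 6 = 1)
position 3: 101 → 1  (bit 5 = 1)
position 5: 100 → 0  (bit 4 = 0)
position 10: 011 → 1  (bit 3 = 1)
position 4: 010 → 0  (bit 2 = 0)
position 7: 001 → 0  (bit 1 = 0)
position 6: 000 → 0  (bit 0 = 0)
bits b7..b0 = 11101000 = 232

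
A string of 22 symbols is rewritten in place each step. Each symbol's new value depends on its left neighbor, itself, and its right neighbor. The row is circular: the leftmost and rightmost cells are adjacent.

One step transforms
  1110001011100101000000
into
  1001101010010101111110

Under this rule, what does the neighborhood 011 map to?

1

At position 0 the neighborhood is 011; the next row has 1 there.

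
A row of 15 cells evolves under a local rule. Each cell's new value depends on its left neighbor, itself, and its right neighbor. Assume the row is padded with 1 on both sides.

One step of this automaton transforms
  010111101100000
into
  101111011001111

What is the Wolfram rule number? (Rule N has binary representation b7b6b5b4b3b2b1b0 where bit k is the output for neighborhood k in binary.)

171

position 4: 111 → 1  (bit 7 = 1)
position 6: 110 → 0  (bit 6 = 0)
position 0: 101 → 1  (bit 5 = 1)
position 10: 100 → 0  (bit 4 = 0)
position 3: 011 → 1  (bit 3 = 1)
position 1: 010 → 0  (bit 2 = 0)
position 14: 001 → 1  (bit 1 = 1)
position 11: 000 → 1  (bit 0 = 1)
bits b7..b0 = 10101011 = 171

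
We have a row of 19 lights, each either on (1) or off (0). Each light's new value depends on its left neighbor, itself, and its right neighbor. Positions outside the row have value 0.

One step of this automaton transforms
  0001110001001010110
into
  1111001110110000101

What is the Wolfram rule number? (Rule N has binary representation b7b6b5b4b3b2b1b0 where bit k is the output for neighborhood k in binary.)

position 4: 111 → 0  (bit 7 = 0)
position 5: 110 → 0  (bit 6 = 0)
position 13: 101 → 0  (bit 5 = 0)
position 6: 100 → 1  (bit 4 = 1)
position 3: 011 → 1  (bit 3 = 1)
position 9: 010 → 0  (bit 2 = 0)
position 2: 001 → 1  (bit 1 = 1)
position 0: 000 → 1  (bit 0 = 1)
bits b7..b0 = 00011011 = 27

27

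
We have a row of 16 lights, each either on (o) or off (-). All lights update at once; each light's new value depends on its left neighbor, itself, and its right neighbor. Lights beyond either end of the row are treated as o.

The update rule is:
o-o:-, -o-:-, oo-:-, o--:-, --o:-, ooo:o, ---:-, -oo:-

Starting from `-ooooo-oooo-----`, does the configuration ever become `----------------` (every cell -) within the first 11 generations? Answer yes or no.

yes

generation 1: --ooo---oo------
generation 2: ---o------------
generation 3: ----------------
all cells are - at generation 3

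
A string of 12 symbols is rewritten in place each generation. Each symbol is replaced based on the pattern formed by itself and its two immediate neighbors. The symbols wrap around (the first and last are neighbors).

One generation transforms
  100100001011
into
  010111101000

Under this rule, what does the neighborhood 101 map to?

0

At position 9 the neighborhood is 101; the next row has 0 there.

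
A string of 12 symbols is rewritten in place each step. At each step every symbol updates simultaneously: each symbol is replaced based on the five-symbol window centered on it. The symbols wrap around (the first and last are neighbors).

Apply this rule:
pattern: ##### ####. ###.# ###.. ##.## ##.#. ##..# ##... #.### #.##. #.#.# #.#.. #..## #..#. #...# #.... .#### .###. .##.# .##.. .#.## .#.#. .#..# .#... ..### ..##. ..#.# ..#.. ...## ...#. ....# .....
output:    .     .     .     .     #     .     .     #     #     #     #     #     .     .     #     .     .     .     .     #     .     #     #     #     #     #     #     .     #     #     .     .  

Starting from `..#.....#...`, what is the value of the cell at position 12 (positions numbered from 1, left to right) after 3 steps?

.

.#.#...#.#..
############
............
position 12 holds .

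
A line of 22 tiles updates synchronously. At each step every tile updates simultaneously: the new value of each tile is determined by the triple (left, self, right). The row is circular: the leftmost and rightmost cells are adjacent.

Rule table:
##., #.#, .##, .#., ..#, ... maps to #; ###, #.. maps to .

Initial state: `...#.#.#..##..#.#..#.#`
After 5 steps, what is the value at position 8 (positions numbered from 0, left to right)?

.

step 1: .#######.###.####.####
step 2: ##.....###.###..###..#
step 3: .#.#####.###.#.##.#.##
step 4: ####...###.###########
step 5: ...#.###.###..........
position 8 holds .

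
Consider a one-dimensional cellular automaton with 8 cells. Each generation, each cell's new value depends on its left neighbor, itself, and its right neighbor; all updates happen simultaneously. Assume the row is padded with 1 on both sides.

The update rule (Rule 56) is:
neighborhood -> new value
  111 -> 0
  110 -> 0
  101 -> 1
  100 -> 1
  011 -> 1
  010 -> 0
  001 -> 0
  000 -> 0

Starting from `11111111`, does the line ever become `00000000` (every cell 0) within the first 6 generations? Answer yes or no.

yes

00000000
all cells are 0 at generation 1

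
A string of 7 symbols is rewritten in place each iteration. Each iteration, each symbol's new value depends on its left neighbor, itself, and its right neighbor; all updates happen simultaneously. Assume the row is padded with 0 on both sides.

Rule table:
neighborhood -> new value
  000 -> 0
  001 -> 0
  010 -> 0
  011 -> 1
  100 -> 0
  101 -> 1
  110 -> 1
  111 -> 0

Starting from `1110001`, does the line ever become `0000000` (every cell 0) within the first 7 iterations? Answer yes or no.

1010000
0100000
0000000
all cells are 0 at iteration 3

yes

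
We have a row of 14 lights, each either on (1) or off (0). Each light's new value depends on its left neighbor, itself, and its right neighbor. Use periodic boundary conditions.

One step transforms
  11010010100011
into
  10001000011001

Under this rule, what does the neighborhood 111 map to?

At position 0 the neighborhood is 111; the next row has 1 there.

1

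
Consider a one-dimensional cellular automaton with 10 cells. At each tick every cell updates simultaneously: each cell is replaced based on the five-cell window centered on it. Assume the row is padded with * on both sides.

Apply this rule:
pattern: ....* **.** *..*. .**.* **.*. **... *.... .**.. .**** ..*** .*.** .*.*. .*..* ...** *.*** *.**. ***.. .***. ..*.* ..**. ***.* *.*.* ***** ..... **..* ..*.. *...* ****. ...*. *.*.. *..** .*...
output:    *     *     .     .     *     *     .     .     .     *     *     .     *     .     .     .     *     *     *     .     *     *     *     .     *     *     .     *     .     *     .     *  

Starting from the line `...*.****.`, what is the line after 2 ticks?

**...*.*.*

*..**..***
**...*.*.*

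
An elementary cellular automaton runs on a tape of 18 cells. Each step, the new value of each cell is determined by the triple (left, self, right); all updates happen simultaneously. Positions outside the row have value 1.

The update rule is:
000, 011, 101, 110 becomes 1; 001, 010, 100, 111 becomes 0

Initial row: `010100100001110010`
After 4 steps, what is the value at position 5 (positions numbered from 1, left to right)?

0

step 1: 101000001101010001
step 2: 110011101110100101
step 3: 010010111011000011
step 4: 100001101111011010
position 5 holds 0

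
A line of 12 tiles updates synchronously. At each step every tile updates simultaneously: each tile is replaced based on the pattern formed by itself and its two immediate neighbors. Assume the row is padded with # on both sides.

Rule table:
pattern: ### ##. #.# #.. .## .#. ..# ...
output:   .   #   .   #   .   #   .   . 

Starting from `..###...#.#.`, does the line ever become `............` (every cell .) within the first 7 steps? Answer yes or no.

#...##..#.#.
##...##.#.#.
.##...#.#.#.
..##..#.#.#.
#..##.#.#.#.
##..#.#.#.#.
.##.#.#.#.#.
step 7 is .##.#.#.#.#., still not uniform .

no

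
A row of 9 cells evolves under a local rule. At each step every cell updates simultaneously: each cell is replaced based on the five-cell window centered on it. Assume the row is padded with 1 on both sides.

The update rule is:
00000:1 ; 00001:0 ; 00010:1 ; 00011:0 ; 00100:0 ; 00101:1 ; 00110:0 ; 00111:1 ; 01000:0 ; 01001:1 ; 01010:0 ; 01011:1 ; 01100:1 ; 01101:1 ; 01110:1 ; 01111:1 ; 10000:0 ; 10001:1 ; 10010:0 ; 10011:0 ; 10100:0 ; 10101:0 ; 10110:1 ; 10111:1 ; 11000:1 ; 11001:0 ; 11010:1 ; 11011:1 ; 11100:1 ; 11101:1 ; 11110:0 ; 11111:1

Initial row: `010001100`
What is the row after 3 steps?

100100100
100010010
111101011

111101011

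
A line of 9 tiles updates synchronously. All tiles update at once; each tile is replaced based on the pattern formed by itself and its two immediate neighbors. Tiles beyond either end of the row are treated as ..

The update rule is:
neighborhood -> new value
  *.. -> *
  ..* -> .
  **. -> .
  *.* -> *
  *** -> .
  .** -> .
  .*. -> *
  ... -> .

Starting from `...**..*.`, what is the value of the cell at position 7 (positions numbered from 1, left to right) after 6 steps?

.

.....*.**
.....**..
.......*.
.......**
.........
.........
position 7 holds .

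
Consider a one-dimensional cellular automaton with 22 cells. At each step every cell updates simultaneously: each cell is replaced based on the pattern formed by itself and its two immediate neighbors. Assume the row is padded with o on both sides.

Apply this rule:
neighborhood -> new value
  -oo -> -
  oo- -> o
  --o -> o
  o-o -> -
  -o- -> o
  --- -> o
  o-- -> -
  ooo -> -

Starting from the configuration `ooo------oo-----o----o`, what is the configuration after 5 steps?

--o-ooooo-o-ooooo-ooo-

--o-ooooo-o-ooooo-ooo-
-oo-----o-o-----o---o-
--o-ooooo-o-ooooo-ooo-  (repeats step 1; period 2)
step 5: --o-ooooo-o-ooooo-ooo-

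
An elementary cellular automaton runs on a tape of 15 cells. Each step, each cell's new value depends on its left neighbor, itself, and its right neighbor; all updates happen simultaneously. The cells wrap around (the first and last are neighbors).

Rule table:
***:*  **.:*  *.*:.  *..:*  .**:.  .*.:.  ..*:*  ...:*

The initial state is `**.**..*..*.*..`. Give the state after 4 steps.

.*..***.**...**
..**.**..****.*
**.*..***.***..
.*..**.**..****

.*..**.**..****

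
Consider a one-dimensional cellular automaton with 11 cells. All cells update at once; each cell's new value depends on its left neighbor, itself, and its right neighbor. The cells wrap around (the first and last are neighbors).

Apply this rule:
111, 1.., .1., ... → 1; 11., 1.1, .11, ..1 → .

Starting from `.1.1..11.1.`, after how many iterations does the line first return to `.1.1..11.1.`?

.1.11....11
.1...111...
.111..1.111
..1.1.1..1.
1.1.1.11.11
..1.1.....1
1.1.11111.1
..1..111...
1.11..1.111
....1.1..11
111.1.11...
.1..1...11.
.11.111...1
.....1.11.1
1111.1....1
111..1111..
.1.1..11.1.

17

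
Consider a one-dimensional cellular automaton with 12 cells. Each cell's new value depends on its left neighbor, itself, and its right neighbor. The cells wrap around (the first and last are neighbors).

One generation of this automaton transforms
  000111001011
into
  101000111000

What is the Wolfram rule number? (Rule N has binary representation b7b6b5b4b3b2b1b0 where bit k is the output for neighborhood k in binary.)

22

position 4: 111 → 0  (bit 7 = 0)
position 5: 110 → 0  (bit 6 = 0)
position 9: 101 → 0  (bit 5 = 0)
position 0: 100 → 1  (bit 4 = 1)
position 3: 011 → 0  (bit 3 = 0)
position 8: 010 → 1  (bit 2 = 1)
position 2: 001 → 1  (bit 1 = 1)
position 1: 000 → 0  (bit 0 = 0)
bits b7..b0 = 00010110 = 22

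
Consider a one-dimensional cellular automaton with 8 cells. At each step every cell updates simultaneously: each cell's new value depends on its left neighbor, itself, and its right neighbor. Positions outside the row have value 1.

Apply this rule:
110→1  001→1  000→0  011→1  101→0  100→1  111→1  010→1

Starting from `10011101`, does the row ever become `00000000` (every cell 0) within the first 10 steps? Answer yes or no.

no

11111101
11111101  (fixed point — unchanged through step 10)
step 10 is 11111101, still not uniform 0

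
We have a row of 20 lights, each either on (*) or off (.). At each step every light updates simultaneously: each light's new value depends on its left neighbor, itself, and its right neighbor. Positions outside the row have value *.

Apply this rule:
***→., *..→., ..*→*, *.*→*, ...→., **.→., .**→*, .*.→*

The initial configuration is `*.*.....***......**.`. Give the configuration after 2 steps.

**....**.......**.**

.**....**.......**.*
**....**.......**.**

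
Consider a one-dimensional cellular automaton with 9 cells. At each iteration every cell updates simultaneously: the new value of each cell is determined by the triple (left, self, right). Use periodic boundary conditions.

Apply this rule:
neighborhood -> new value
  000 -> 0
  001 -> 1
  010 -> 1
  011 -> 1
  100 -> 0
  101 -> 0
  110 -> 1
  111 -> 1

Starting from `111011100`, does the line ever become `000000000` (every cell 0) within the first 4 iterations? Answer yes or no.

no

111011101
111011101  (fixed point — unchanged through iteration 4)
iteration 4 is 111011101, still not uniform 0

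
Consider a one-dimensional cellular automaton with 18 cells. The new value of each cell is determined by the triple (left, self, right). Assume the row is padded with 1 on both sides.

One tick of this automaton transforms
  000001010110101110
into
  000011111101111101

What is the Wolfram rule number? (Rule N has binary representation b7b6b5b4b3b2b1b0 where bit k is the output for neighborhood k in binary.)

position 15: 111 → 1  (bit 7 = 1)
position 10: 110 → 0  (bit 6 = 0)
position 6: 101 → 1  (bit 5 = 1)
position 0: 100 → 0  (bit 4 = 0)
position 9: 011 → 1  (bit 3 = 1)
position 5: 010 → 1  (bit 2 = 1)
position 4: 001 → 1  (bit 1 = 1)
position 1: 000 → 0  (bit 0 = 0)
bits b7..b0 = 10101110 = 174

174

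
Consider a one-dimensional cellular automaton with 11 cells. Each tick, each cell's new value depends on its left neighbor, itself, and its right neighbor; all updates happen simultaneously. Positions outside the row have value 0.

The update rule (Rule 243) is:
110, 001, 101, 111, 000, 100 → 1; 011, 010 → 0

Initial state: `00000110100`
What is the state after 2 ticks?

11111011011
01111101101

01111101101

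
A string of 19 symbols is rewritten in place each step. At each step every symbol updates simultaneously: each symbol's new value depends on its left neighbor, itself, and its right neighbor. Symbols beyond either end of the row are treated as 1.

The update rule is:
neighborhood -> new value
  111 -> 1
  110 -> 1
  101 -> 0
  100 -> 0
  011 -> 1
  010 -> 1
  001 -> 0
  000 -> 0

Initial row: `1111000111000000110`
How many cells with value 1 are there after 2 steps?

1111000111000000110  (fixed point — unchanged through step 2)
count of 1: 9

9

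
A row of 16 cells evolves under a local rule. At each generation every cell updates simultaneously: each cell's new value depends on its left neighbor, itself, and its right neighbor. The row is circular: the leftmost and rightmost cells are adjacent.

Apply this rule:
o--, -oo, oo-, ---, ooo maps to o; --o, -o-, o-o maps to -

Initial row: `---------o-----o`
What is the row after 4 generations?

generation 1: oooooooo--oooo--
generation 2: ooooooooo-ooooo-
generation 3: ooooooooo-ooooo-  (fixed point — unchanged through generation 4)

ooooooooo-ooooo-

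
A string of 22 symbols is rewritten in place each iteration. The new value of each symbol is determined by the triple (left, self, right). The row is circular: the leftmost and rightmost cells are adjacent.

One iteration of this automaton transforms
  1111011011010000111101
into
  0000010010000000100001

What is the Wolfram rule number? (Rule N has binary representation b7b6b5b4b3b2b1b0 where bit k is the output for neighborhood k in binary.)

8

position 0: 111 → 0  (bit 7 = 0)
position 3: 110 → 0  (bit 6 = 0)
position 4: 101 → 0  (bit 5 = 0)
position 12: 100 → 0  (bit 4 = 0)
position 5: 011 → 1  (bit 3 = 1)
position 11: 010 → 0  (bit 2 = 0)
position 15: 001 → 0  (bit 1 = 0)
position 13: 000 → 0  (bit 0 = 0)
bits b7..b0 = 00001000 = 8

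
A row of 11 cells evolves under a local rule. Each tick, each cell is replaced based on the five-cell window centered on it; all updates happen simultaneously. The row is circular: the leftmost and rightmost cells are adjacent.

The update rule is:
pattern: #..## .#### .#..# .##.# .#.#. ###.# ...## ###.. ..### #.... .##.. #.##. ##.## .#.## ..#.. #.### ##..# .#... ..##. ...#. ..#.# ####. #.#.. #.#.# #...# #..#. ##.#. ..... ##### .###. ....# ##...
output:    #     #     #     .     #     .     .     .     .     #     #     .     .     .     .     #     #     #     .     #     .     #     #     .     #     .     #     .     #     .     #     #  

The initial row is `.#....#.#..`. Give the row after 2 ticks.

#.####.####
..###..####

..###..####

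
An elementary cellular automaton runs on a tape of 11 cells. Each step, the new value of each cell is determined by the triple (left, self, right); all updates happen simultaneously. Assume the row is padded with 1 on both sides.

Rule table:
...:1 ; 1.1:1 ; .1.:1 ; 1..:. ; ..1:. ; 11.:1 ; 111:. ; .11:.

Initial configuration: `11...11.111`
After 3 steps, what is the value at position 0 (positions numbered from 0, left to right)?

step 1: .1.1..11...
step 2: 1111...1.1.
step 3: ...1.1.1111
position 0 holds .

.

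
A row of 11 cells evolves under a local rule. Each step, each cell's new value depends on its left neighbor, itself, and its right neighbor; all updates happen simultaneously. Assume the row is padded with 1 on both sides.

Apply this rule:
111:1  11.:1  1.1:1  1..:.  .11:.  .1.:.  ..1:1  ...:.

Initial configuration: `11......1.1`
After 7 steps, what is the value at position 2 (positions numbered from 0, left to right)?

1

11.....1.1.
11....1.1.1
11...1.1.1.
11..1.1.1.1
11.1.1.1.1.
111.1.1.1.1
1111.1.1.1.
position 2 holds 1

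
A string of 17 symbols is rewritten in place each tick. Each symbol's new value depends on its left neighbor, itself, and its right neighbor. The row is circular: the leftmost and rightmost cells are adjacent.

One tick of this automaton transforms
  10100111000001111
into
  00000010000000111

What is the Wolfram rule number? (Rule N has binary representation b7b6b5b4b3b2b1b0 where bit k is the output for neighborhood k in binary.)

128

position 6: 111 → 1  (bit 7 = 1)
position 0: 110 → 0  (bit 6 = 0)
position 1: 101 → 0  (bit 5 = 0)
position 3: 100 → 0  (bit 4 = 0)
position 5: 011 → 0  (bit 3 = 0)
position 2: 010 → 0  (bit 2 = 0)
position 4: 001 → 0  (bit 1 = 0)
position 9: 000 → 0  (bit 0 = 0)
bits b7..b0 = 10000000 = 128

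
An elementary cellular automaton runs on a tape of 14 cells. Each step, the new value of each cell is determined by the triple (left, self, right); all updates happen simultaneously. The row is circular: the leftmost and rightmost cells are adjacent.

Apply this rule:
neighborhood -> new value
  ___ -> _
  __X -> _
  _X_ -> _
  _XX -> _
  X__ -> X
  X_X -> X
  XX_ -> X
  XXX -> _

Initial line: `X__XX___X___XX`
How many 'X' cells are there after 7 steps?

step 1: XX__XX___X____
step 2: _XX__XX___X___
step 3: __XX__XX___X__
step 4: ___XX__XX___X_
step 5: ____XX__XX___X
step 6: X____XX__XX___
step 7: _X____XX__XX__
count of X: 5

5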